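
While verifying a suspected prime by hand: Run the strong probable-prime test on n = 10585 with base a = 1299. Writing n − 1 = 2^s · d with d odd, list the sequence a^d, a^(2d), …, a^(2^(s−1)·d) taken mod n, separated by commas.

7164, 6816, 291

n − 1 = 10584 = 2^3 · 1323, so s = 3 and d = 1323.
x_0 = 1299^1323 mod 10585 = 7164.
x_1 = 7164^2 mod 10585 = 6816.
x_2 = 6816^2 mod 10585 = 291.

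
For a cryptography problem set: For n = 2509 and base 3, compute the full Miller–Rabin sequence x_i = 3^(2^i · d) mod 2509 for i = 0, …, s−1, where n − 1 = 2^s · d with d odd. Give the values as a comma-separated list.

n − 1 = 2508 = 2^2 · 627, so s = 2 and d = 627.
x_0 = 3^627 mod 2509 = 27.
x_1 = 27^2 mod 2509 = 729.

27, 729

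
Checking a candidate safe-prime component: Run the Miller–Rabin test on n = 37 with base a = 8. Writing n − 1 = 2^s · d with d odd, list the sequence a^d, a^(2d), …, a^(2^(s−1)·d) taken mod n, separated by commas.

n − 1 = 36 = 2^2 · 9, so s = 2 and d = 9.
x_0 = 8^9 mod 37 = 6.
x_1 = 6^2 mod 37 = 36.

6, 36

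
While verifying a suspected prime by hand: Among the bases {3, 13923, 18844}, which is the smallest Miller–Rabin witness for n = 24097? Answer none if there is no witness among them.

none

n − 1 = 24096 = 2^5 · 753, so s = 5 and d = 753.
Base 3: x_0 = 3^753 mod 24097 = 3135. x_0 is neither 1 nor 24096, so continue squaring. x_1 = 3135^2 mod 24097 = 20746. x_2 = 20746^2 mod 24097 = 24096. x_2 ≡ −1, so 3 is not a witness.
Base 13923: x_0 = 13923^753 mod 24097 = 20746. x_0 is neither 1 nor 24096, so continue squaring. x_1 = 20746^2 mod 24097 = 24096. x_1 ≡ −1, so 13923 is not a witness.
Base 18844: x_0 = 18844^753 mod 24097 = 15196. x_0 is neither 1 nor 24096, so continue squaring. x_1 = 15196^2 mod 24097 = 20962. x_2 = 20962^2 mod 24097 = 20746. x_3 = 20746^2 mod 24097 = 24096. x_3 ≡ −1, so 18844 is not a witness.
No listed base is a witness for 24097.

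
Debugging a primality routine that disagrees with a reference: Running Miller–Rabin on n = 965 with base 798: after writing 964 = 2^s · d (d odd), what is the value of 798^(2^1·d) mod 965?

n − 1 = 964 = 2^2 · 241, so s = 2 and d = 241.
x_0 = 798^241 mod 965 = 948.
x_1 = 948^2 mod 965 = 289.

289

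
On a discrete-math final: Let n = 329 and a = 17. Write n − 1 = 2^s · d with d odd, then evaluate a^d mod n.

159

n − 1 = 328 = 2^3 · 41, so s = 3 and d = 41.
By repeated squaring, 17^41 ≡ 159 (mod 329).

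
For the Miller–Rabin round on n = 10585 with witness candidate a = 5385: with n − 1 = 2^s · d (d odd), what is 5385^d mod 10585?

7570

n − 1 = 10584 = 2^3 · 1323, so s = 3 and d = 1323.
Repeated squaring mod 10585: 5385^1 ≡ 5385, 5385^2 ≡ 5910, 5385^4 ≡ 8185, 5385^8 ≡ 1760, 5385^16 ≡ 6780, 5385^32 ≡ 8330, 5385^64 ≡ 4225, 5385^128 ≡ 4315, 5385^256 ≡ 210, 5385^512 ≡ 1760, 5385^1024 ≡ 6780.
1323 = 1024 + 256 + 32 + 8 + 2 + 1, so 5385^1323 ≡ 6780·210·8330·1760·5910·5385 ≡ 7570 (mod 10585).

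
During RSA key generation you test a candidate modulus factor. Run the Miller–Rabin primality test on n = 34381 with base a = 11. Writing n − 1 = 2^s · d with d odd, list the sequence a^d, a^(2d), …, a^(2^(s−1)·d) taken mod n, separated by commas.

n − 1 = 34380 = 2^2 · 8595, so s = 2 and d = 8595.
x_0 = 11^8595 mod 34381 = 2522.
x_1 = 2522^2 mod 34381 = 34380.

2522, 34380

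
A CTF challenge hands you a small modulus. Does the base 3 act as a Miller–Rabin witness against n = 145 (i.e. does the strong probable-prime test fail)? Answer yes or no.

yes

n − 1 = 144 = 2^4 · 9, so s = 4 and d = 9.
Repeated squaring mod 145: 3^1 ≡ 3, 3^2 ≡ 9, 3^4 ≡ 81, 3^8 ≡ 36.
9 = 8 + 1, so 3^9 ≡ 36·3 ≡ 108 (mod 145).
x_0 = 3^9 mod 145 = 108.
x_0 is neither 1 nor 144, so continue squaring.
x_1 = 108^2 mod 145 = 64.
x_2 = 64^2 mod 145 = 36.
x_3 = 36^2 mod 145 = 136.
Reached i = s−1 = 3 without hitting −1: 3 is a Miller–Rabin witness and 145 is composite.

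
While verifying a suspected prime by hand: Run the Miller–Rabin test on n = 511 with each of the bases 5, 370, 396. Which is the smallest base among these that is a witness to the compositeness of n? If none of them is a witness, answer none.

n − 1 = 510 = 2^1 · 255, so s = 1 and d = 255.
Base 5: x_0 = 5^255 mod 511 = 167. x_0 ∉ {1, 510} and s = 1, so 5 is a Miller–Rabin witness and 511 is composite.
Base 370: x_0 = 370^255 mod 511 = 167. x_0 ∉ {1, 510} and s = 1, so 370 is a Miller–Rabin witness and 511 is composite.
Base 396: x_0 = 396^255 mod 511 = 358. x_0 ∉ {1, 510} and s = 1, so 396 is a Miller–Rabin witness and 511 is composite.
The smallest witness among the given bases is 5.

5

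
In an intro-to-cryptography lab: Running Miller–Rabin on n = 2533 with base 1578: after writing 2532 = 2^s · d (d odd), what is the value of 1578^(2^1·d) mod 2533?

2491

n − 1 = 2532 = 2^2 · 633, so s = 2 and d = 633.
Repeated squaring mod 2533: 1578^1 ≡ 1578, 1578^2 ≡ 145, 1578^4 ≡ 761, 1578^8 ≡ 1597, 1578^16 ≡ 2211, 1578^32 ≡ 2364, 1578^64 ≡ 698, 1578^128 ≡ 868, 1578^256 ≡ 1123, 1578^512 ≡ 2228.
633 = 512 + 64 + 32 + 16 + 8 + 1, so 1578^633 ≡ 2228·698·2364·2211·1597·1578 ≡ 2400 (mod 2533).
x_0 = 2400.
x_1 = 2400^2 mod 2533 = 2491.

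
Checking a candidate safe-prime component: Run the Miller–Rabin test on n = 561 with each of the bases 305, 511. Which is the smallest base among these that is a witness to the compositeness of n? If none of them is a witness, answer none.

none

n − 1 = 560 = 2^4 · 35, so s = 4 and d = 35.
Base 305: x_0 = 305^35 mod 561 = 560. x_0 = 560 ≡ −1, so 305 is not a witness.
Base 511: x_0 = 511^35 mod 561 = 1. x_0 = 1, so 511 is not a witness.
No listed base is a witness for 561.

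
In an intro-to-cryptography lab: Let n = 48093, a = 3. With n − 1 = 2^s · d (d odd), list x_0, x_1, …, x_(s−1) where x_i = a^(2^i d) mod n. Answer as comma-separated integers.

n − 1 = 48092 = 2^2 · 12023, so s = 2 and d = 12023.
x_0 = 3^12023 mod 48093 = 27279.
x_1 = 27279^2 mod 48093 = 852.

27279, 852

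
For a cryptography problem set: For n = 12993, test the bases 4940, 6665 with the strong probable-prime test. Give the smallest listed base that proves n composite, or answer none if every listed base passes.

n − 1 = 12992 = 2^6 · 203, so s = 6 and d = 203.
Base 4940: x_0 = 4940^203 mod 12993 = 12992. x_0 = 12992 ≡ −1, so 4940 is not a witness.
Base 6665: x_0 = 6665^203 mod 12993 = 4022. x_0 is neither 1 nor 12992, so continue squaring. x_1 = 4022^2 mod 12993 = 199. x_2 = 199^2 mod 12993 = 622. x_3 = 622^2 mod 12993 = 10087. x_4 = 10087^2 mod 12993 = 12379. x_5 = 12379^2 mod 12993 = 199. Reached i = s−1 = 5 without hitting −1: 6665 is a Miller–Rabin witness and 12993 is composite.
The smallest witness among the given bases is 6665.

6665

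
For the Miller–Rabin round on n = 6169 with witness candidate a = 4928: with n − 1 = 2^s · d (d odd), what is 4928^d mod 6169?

4525

n − 1 = 6168 = 2^3 · 771, so s = 3 and d = 771.
Repeated squaring mod 6169: 4928^1 ≡ 4928, 4928^2 ≡ 4000, 4928^4 ≡ 3783, 4928^8 ≡ 5178, 4928^16 ≡ 1210, 4928^32 ≡ 2047, 4928^64 ≡ 1458, 4928^128 ≡ 3628, 4928^256 ≡ 3907, 4928^512 ≡ 2543.
771 = 512 + 256 + 2 + 1, so 4928^771 ≡ 2543·3907·4000·4928 ≡ 4525 (mod 6169).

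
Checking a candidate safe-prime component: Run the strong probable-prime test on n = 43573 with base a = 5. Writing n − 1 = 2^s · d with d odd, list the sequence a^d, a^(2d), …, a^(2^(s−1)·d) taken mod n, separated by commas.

39585, 43572

n − 1 = 43572 = 2^2 · 10893, so s = 2 and d = 10893.
x_0 = 5^10893 mod 43573 = 39585.
x_1 = 39585^2 mod 43573 = 43572.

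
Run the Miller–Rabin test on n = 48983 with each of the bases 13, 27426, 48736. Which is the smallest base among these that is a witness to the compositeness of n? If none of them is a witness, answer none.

13

n − 1 = 48982 = 2^1 · 24491, so s = 1 and d = 24491.
Base 13: x_0 = 13^24491 mod 48983 = 24752. x_0 ∉ {1, 48982} and s = 1, so 13 is a Miller–Rabin witness and 48983 is composite.
Base 27426: x_0 = 27426^24491 mod 48983 = 21618. x_0 ∉ {1, 48982} and s = 1, so 27426 is a Miller–Rabin witness and 48983 is composite.
Base 48736: x_0 = 48736^24491 mod 48983 = 17199. x_0 ∉ {1, 48982} and s = 1, so 48736 is a Miller–Rabin witness and 48983 is composite.
The smallest witness among the given bases is 13.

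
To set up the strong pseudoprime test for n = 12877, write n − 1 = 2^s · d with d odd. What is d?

Halving: 12876 → 6438 → 3219; 3219 is odd.
So 12876 = 2^2 · 3219.

3219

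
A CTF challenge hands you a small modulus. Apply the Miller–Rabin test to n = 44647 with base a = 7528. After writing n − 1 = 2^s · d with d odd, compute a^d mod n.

n − 1 = 44646 = 2^1 · 22323, so s = 1 and d = 22323.
7528^22323 mod 44647 = 1.

1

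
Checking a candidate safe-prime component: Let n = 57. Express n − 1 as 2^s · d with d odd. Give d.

Halving: 56 → 28 → 14 → 7; 7 is odd.
So 56 = 2^3 · 7.

7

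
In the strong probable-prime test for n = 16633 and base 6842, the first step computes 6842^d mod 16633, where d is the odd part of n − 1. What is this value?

8084

n − 1 = 16632 = 2^3 · 2079, so s = 3 and d = 2079.
Repeated squaring mod 16633: 6842^1 ≡ 6842, 6842^2 ≡ 7702, 6842^4 ≡ 7526, 6842^8 ≡ 5311, 6842^16 ≡ 13786, 6842^32 ≡ 5138, 6842^64 ≡ 2473, 6842^128 ≡ 11418, 6842^256 ≡ 1270, 6842^512 ≡ 16132, 6842^1024 ≡ 1506, 6842^2048 ≡ 5948.
2079 = 2048 + 16 + 8 + 4 + 2 + 1, so 6842^2079 ≡ 5948·13786·5311·7526·7702·6842 ≡ 8084 (mod 16633).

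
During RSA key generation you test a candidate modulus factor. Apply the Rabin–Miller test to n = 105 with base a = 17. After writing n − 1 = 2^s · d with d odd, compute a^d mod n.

n − 1 = 104 = 2^3 · 13, so s = 3 and d = 13.
By repeated squaring, 17^13 ≡ 17 (mod 105).

17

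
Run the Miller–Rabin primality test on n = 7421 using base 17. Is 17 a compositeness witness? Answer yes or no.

yes

n − 1 = 7420 = 2^2 · 1855, so s = 2 and d = 1855.
Repeated squaring mod 7421: 17^1 ≡ 17, 17^2 ≡ 289, 17^4 ≡ 1890, 17^8 ≡ 2599, 17^16 ≡ 1691, 17^32 ≡ 2396, 17^64 ≡ 4383, 17^128 ≡ 5141, 17^256 ≡ 3700, 17^512 ≡ 5676, 17^1024 ≡ 2415.
1855 = 1024 + 512 + 256 + 32 + 16 + 8 + 4 + 2 + 1, so 17^1855 ≡ 2415·5676·3700·2396·1691·2599·1890·289·17 ≡ 1069 (mod 7421).
x_0 = 17^1855 mod 7421 = 1069.
x_0 is neither 1 nor 7420, so continue squaring.
x_1 = 1069^2 mod 7421 = 7348.
Reached i = s−1 = 1 without hitting −1: 17 is a Miller–Rabin witness and 7421 is composite.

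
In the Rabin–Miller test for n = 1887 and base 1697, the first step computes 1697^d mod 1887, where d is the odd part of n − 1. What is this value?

n − 1 = 1886 = 2^1 · 943, so s = 1 and d = 943.
Repeated squaring mod 1887: 1697^1 ≡ 1697, 1697^2 ≡ 247, 1697^4 ≡ 625, 1697^8 ≡ 16, 1697^16 ≡ 256, 1697^32 ≡ 1378, 1697^64 ≡ 562, 1697^128 ≡ 715, 1697^256 ≡ 1735, 1697^512 ≡ 460.
943 = 512 + 256 + 128 + 32 + 8 + 4 + 2 + 1, so 1697^943 ≡ 460·1735·715·1378·16·625·247·1697 ≡ 1388 (mod 1887).

1388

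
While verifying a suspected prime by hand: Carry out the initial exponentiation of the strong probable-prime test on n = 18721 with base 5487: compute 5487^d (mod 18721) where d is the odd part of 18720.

n − 1 = 18720 = 2^5 · 585, so s = 5 and d = 585.
5487^585 mod 18721 = 12559.

12559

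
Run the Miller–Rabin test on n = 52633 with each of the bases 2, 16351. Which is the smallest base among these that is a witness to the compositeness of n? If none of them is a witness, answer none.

none

n − 1 = 52632 = 2^3 · 6579, so s = 3 and d = 6579.
Base 2: x_0 = 2^6579 mod 52633 = 1. x_0 = 1, so 2 is not a witness.
Base 16351: x_0 = 16351^6579 mod 52633 = 52632. x_0 = 52632 ≡ −1, so 16351 is not a witness.
No listed base is a witness for 52633.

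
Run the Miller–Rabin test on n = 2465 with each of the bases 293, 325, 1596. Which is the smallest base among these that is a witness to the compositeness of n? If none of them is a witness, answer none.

n − 1 = 2464 = 2^5 · 77, so s = 5 and d = 77.
Base 293: x_0 = 293^77 mod 2465 = 2163. x_0 is neither 1 nor 2464, so continue squaring. x_1 = 2163^2 mod 2465 = 2464. x_1 ≡ −1, so 293 is not a witness.
Base 325: x_0 = 325^77 mod 2465 = 695. x_0 is neither 1 nor 2464, so continue squaring. x_1 = 695^2 mod 2465 = 2350. x_2 = 2350^2 mod 2465 = 900. x_3 = 900^2 mod 2465 = 1480. x_4 = 1480^2 mod 2465 = 1480. Reached i = s−1 = 4 without hitting −1: 325 is a Miller–Rabin witness and 2465 is composite.
Base 1596: x_0 = 1596^77 mod 2465 = 291. x_0 is neither 1 nor 2464, so continue squaring. x_1 = 291^2 mod 2465 = 871. x_2 = 871^2 mod 2465 = 1886. x_3 = 1886^2 mod 2465 = 1. x_3 = 1 but x_2 ≠ ±1, a nontrivial square root of 1 — 1596 is a witness and 2465 is composite.
The smallest witness among the given bases is 325.

325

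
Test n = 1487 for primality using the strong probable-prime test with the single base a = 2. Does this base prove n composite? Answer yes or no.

no

n − 1 = 1486 = 2^1 · 743, so s = 1 and d = 743.
x_0 = 2^743 mod 1487 = 1.
x_0 = 1, so 2 is not a witness.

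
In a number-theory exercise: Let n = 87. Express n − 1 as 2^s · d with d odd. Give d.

Halving: 86 → 43; 43 is odd.
So 86 = 2^1 · 43.

43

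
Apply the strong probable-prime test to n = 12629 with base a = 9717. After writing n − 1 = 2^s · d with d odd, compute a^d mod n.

n − 1 = 12628 = 2^2 · 3157, so s = 2 and d = 3157.
9717^3157 mod 12629 = 4096.

4096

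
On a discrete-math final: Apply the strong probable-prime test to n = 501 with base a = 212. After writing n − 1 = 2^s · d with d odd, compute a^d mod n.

n − 1 = 500 = 2^2 · 125, so s = 2 and d = 125.
By repeated squaring, 212^125 ≡ 17 (mod 501).

17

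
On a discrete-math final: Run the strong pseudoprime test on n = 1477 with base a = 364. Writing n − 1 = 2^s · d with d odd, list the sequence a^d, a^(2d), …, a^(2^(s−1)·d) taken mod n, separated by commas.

721, 1414

n − 1 = 1476 = 2^2 · 369, so s = 2 and d = 369.
x_0 = 364^369 mod 1477 = 721.
x_1 = 721^2 mod 1477 = 1414.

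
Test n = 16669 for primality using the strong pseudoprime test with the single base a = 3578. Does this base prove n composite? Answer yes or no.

n − 1 = 16668 = 2^2 · 4167, so s = 2 and d = 4167.
x_0 = 3578^4167 mod 16669 = 554.
x_0 is neither 1 nor 16668, so continue squaring.
x_1 = 554^2 mod 16669 = 6874.
Reached i = s−1 = 1 without hitting −1: 3578 is a Miller–Rabin witness and 16669 is composite.

yes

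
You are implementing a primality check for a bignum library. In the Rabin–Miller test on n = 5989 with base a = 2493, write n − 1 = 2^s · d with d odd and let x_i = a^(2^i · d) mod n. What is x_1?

143

n − 1 = 5988 = 2^2 · 1497, so s = 2 and d = 1497.
By repeated squaring, 2493^1497 ≡ 2583 (mod 5989).
x_0 = 2583.
x_1 = 2583^2 mod 5989 = 143.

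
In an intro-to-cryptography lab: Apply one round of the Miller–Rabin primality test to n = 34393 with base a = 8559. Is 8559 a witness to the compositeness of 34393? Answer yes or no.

yes

n − 1 = 34392 = 2^3 · 4299, so s = 3 and d = 4299.
x_0 = 8559^4299 mod 34393 = 13655.
x_0 is neither 1 nor 34392, so continue squaring.
x_1 = 13655^2 mod 34393 = 14572.
x_2 = 14572^2 mod 34393 = 802.
Reached i = s−1 = 2 without hitting −1: 8559 is a Miller–Rabin witness and 34393 is composite.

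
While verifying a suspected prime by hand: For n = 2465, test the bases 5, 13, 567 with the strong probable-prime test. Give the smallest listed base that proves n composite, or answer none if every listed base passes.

5

n − 1 = 2464 = 2^5 · 77, so s = 5 and d = 77.
Base 5: x_0 = 5^77 mod 2465 = 2145. x_0 is neither 1 nor 2464, so continue squaring. x_1 = 2145^2 mod 2465 = 1335. x_2 = 1335^2 mod 2465 = 30. x_3 = 30^2 mod 2465 = 900. x_4 = 900^2 mod 2465 = 1480. Reached i = s−1 = 4 without hitting −1: 5 is a Miller–Rabin witness and 2465 is composite.
Base 13: x_0 = 13^77 mod 2465 = 608. x_0 is neither 1 nor 2464, so continue squaring. x_1 = 608^2 mod 2465 = 2379. x_2 = 2379^2 mod 2465 = 1. x_2 = 1 but x_1 ≠ ±1, a nontrivial square root of 1 — 13 is a witness and 2465 is composite.
Base 567: x_0 = 567^77 mod 2465 = 1132. x_0 is neither 1 nor 2464, so continue squaring. x_1 = 1132^2 mod 2465 = 2089. x_2 = 2089^2 mod 2465 = 871. x_3 = 871^2 mod 2465 = 1886. x_4 = 1886^2 mod 2465 = 1. x_4 = 1 but x_3 ≠ ±1, a nontrivial square root of 1 — 567 is a witness and 2465 is composite.
The smallest witness among the given bases is 5.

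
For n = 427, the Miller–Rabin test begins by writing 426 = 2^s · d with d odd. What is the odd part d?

213

Halving: 426 → 213; 213 is odd.
So 426 = 2^1 · 213.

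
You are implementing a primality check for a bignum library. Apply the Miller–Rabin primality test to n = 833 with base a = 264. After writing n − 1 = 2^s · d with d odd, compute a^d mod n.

705

n − 1 = 832 = 2^6 · 13, so s = 6 and d = 13.
264^13 mod 833 = 705.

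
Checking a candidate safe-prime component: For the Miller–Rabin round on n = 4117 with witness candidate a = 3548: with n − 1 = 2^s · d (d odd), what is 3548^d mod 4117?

3462

n − 1 = 4116 = 2^2 · 1029, so s = 2 and d = 1029.
Repeated squaring mod 4117: 3548^1 ≡ 3548, 3548^2 ≡ 2635, 3548^4 ≡ 1963, 3548^8 ≡ 3974, 3548^16 ≡ 3981, 3548^32 ≡ 2028, 3548^64 ≡ 4018, 3548^128 ≡ 1567, 3548^256 ≡ 1757, 3548^512 ≡ 3416, 3548^1024 ≡ 1478.
1029 = 1024 + 4 + 1, so 3548^1029 ≡ 1478·1963·3548 ≡ 3462 (mod 4117).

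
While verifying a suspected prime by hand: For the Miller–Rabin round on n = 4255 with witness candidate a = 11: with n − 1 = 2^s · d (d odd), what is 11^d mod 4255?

3736

n − 1 = 4254 = 2^1 · 2127, so s = 1 and d = 2127.
Repeated squaring mod 4255: 11^1 ≡ 11, 11^2 ≡ 121, 11^4 ≡ 1876, 11^8 ≡ 491, 11^16 ≡ 2801, 11^32 ≡ 3636, 11^64 ≡ 211, 11^128 ≡ 1971, 11^256 ≡ 26, 11^512 ≡ 676, 11^1024 ≡ 1691, 11^2048 ≡ 121.
2127 = 2048 + 64 + 8 + 4 + 2 + 1, so 11^2127 ≡ 121·211·491·1876·121·11 ≡ 3736 (mod 4255).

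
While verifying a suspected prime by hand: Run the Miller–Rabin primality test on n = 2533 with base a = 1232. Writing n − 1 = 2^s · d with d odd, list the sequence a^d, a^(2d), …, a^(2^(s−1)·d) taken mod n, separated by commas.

1215, 2019

n − 1 = 2532 = 2^2 · 633, so s = 2 and d = 633.
x_0 = 1232^633 mod 2533 = 1215.
x_1 = 1215^2 mod 2533 = 2019.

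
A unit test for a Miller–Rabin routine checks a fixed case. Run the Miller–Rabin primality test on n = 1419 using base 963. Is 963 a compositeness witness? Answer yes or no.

yes

n − 1 = 1418 = 2^1 · 709, so s = 1 and d = 709.
x_0 = 963^709 mod 1419 = 57.
x_0 ∉ {1, 1418} and s = 1, so 963 is a Miller–Rabin witness and 1419 is composite.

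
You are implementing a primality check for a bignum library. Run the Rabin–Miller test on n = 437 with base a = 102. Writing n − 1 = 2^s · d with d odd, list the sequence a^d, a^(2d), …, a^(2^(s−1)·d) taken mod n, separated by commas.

n − 1 = 436 = 2^2 · 109, so s = 2 and d = 109.
x_0 = 102^109 mod 437 = 7.
x_1 = 7^2 mod 437 = 49.

7, 49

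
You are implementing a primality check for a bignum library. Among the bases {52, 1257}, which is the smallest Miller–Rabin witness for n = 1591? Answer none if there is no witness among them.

n − 1 = 1590 = 2^1 · 795, so s = 1 and d = 795.
Base 52: x_0 = 52^795 mod 1591 = 193. x_0 ∉ {1, 1590} and s = 1, so 52 is a Miller–Rabin witness and 1591 is composite.
Base 1257: x_0 = 1257^795 mod 1591 = 1294. x_0 ∉ {1, 1590} and s = 1, so 1257 is a Miller–Rabin witness and 1591 is composite.
The smallest witness among the given bases is 52.

52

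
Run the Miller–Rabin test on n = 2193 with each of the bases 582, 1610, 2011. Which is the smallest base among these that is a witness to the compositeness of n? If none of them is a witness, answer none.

582

n − 1 = 2192 = 2^4 · 137, so s = 4 and d = 137.
Base 582: x_0 = 582^137 mod 2193 = 1143. x_0 is neither 1 nor 2192, so continue squaring. x_1 = 1143^2 mod 2193 = 1614. x_2 = 1614^2 mod 2193 = 1905. x_3 = 1905^2 mod 2193 = 1803. Reached i = s−1 = 3 without hitting −1: 582 is a Miller–Rabin witness and 2193 is composite.
Base 1610: x_0 = 1610^137 mod 2193 = 158. x_0 is neither 1 nor 2192, so continue squaring. x_1 = 158^2 mod 2193 = 841. x_2 = 841^2 mod 2193 = 1135. x_3 = 1135^2 mod 2193 = 934. Reached i = s−1 = 3 without hitting −1: 1610 is a Miller–Rabin witness and 2193 is composite.
Base 2011: x_0 = 2011^137 mod 2193 = 1576. x_0 is neither 1 nor 2192, so continue squaring. x_1 = 1576^2 mod 2193 = 1300. x_2 = 1300^2 mod 2193 = 1390. x_3 = 1390^2 mod 2193 = 67. Reached i = s−1 = 3 without hitting −1: 2011 is a Miller–Rabin witness and 2193 is composite.
The smallest witness among the given bases is 582.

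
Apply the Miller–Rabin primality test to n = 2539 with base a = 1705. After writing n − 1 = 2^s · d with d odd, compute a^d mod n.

1

n − 1 = 2538 = 2^1 · 1269, so s = 1 and d = 1269.
1705^1269 mod 2539 = 1.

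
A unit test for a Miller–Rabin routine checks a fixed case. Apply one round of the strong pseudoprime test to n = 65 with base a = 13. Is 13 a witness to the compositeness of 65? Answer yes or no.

n − 1 = 64 = 2^6 · 1, so s = 6 and d = 1.
x_0 = 13^1 mod 65 = 13.
x_0 is neither 1 nor 64, so continue squaring.
x_1 = 13^2 mod 65 = 39.
x_2 = 39^2 mod 65 = 26.
x_3 = 26^2 mod 65 = 26.
x_4 = 26^2 mod 65 = 26.
x_5 = 26^2 mod 65 = 26.
Reached i = s−1 = 5 without hitting −1: 13 is a Miller–Rabin witness and 65 is composite.

yes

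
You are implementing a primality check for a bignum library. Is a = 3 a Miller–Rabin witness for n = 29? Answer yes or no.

no

n − 1 = 28 = 2^2 · 7, so s = 2 and d = 7.
x_0 = 3^7 mod 29 = 12.
x_0 is neither 1 nor 28, so continue squaring.
x_1 = 12^2 mod 29 = 28.
x_1 ≡ −1, so 3 is not a witness.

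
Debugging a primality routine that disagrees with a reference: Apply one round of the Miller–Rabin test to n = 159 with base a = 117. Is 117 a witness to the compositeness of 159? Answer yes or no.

yes

n − 1 = 158 = 2^1 · 79, so s = 1 and d = 79.
x_0 = 117^79 mod 159 = 117.
x_0 ∉ {1, 158} and s = 1, so 117 is a Miller–Rabin witness and 159 is composite.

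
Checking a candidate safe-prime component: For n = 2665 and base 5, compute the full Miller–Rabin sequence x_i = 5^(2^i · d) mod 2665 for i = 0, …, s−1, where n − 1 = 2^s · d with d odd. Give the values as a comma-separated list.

n − 1 = 2664 = 2^3 · 333, so s = 3 and d = 333.
x_0 = 5^333 mod 2665 = 2540.
x_1 = 2540^2 mod 2665 = 2300.
x_2 = 2300^2 mod 2665 = 2640.

2540, 2300, 2640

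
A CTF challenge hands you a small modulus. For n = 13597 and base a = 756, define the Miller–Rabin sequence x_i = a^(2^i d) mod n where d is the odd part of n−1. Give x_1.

n − 1 = 13596 = 2^2 · 3399, so s = 2 and d = 3399.
Repeated squaring mod 13597: 756^1 ≡ 756, 756^2 ≡ 462, 756^4 ≡ 9489, 756^8 ≡ 1787, 756^16 ≡ 11671, 756^32 ≡ 11092, 756^64 ≡ 6808, 756^128 ≡ 10288, 756^256 ≡ 3896, 756^512 ≡ 4564, 756^1024 ≡ 13089, 756^2048 ≡ 13318.
3399 = 2048 + 1024 + 256 + 64 + 4 + 2 + 1, so 756^3399 ≡ 13318·13089·3896·6808·9489·462·756 ≡ 2169 (mod 13597).
x_0 = 2169.
x_1 = 2169^2 mod 13597 = 13596.

13596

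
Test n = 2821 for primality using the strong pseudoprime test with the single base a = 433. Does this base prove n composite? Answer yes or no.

no

n − 1 = 2820 = 2^2 · 705, so s = 2 and d = 705.
x_0 = 433^705 mod 2821 = 2820.
x_0 = 2820 ≡ −1, so 433 is not a witness.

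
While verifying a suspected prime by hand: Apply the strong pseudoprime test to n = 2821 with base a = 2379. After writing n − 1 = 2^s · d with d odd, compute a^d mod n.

n − 1 = 2820 = 2^2 · 705, so s = 2 and d = 705.
2379^705 mod 2821 = 650.

650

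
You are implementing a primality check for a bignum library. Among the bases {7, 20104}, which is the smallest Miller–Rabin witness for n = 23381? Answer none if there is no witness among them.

7

n − 1 = 23380 = 2^2 · 5845, so s = 2 and d = 5845.
Base 7: x_0 = 7^5845 mod 23381 = 9823. x_0 is neither 1 nor 23380, so continue squaring. x_1 = 9823^2 mod 23381 = 21323. Reached i = s−1 = 1 without hitting −1: 7 is a Miller–Rabin witness and 23381 is composite.
Base 20104: x_0 = 20104^5845 mod 23381 = 10500. x_0 is neither 1 nor 23380, so continue squaring. x_1 = 10500^2 mod 23381 = 8585. Reached i = s−1 = 1 without hitting −1: 20104 is a Miller–Rabin witness and 23381 is composite.
The smallest witness among the given bases is 7.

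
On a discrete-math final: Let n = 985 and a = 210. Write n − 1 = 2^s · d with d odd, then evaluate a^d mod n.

730

n − 1 = 984 = 2^3 · 123, so s = 3 and d = 123.
Repeated squaring mod 985: 210^1 ≡ 210, 210^2 ≡ 760, 210^4 ≡ 390, 210^8 ≡ 410, 210^16 ≡ 650, 210^32 ≡ 920, 210^64 ≡ 285.
123 = 64 + 32 + 16 + 8 + 2 + 1, so 210^123 ≡ 285·920·650·410·760·210 ≡ 730 (mod 985).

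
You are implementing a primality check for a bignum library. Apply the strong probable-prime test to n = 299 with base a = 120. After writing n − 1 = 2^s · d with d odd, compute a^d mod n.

n − 1 = 298 = 2^1 · 149, so s = 1 and d = 149.
120^149 mod 299 = 61.

61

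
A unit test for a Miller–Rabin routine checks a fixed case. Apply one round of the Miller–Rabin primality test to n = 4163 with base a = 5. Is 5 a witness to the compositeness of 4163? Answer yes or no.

yes

n − 1 = 4162 = 2^1 · 2081, so s = 1 and d = 2081.
x_0 = 5^2081 mod 4163 = 1746.
x_0 ∉ {1, 4162} and s = 1, so 5 is a Miller–Rabin witness and 4163 is composite.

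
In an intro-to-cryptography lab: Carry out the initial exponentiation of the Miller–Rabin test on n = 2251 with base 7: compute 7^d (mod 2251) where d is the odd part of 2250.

n − 1 = 2250 = 2^1 · 1125, so s = 1 and d = 1125.
Repeated squaring mod 2251: 7^1 ≡ 7, 7^2 ≡ 49, 7^4 ≡ 150, 7^8 ≡ 2241, 7^16 ≡ 100, 7^32 ≡ 996, 7^64 ≡ 1576, 7^128 ≡ 923, 7^256 ≡ 1051, 7^512 ≡ 1611, 7^1024 ≡ 2169.
1125 = 1024 + 64 + 32 + 4 + 1, so 7^1125 ≡ 2169·1576·996·150·7 ≡ 2250 (mod 2251).

2250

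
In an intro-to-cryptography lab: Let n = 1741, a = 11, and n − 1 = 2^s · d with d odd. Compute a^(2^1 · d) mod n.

1

n − 1 = 1740 = 2^2 · 435, so s = 2 and d = 435.
x_0 = 11^435 mod 1741 = 1.
x_1 = 1^2 mod 1741 = 1.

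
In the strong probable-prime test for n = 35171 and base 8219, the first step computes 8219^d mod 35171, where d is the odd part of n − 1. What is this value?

35170

n − 1 = 35170 = 2^1 · 17585, so s = 1 and d = 17585.
8219^17585 mod 35171 = 35170.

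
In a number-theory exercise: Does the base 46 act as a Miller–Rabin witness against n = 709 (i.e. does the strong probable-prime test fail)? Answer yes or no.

n − 1 = 708 = 2^2 · 177, so s = 2 and d = 177.
x_0 = 46^177 mod 709 = 1.
x_0 = 1, so 46 is not a witness.

no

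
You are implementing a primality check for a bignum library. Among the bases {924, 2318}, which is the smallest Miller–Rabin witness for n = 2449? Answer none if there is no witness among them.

n − 1 = 2448 = 2^4 · 153, so s = 4 and d = 153.
Base 924: x_0 = 924^153 mod 2449 = 1. x_0 = 1, so 924 is not a witness.
Base 2318: x_0 = 2318^153 mod 2449 = 1455. x_0 is neither 1 nor 2448, so continue squaring. x_1 = 1455^2 mod 2449 = 1089. x_2 = 1089^2 mod 2449 = 605. x_3 = 605^2 mod 2449 = 1124. Reached i = s−1 = 3 without hitting −1: 2318 is a Miller–Rabin witness and 2449 is composite.
The smallest witness among the given bases is 2318.

2318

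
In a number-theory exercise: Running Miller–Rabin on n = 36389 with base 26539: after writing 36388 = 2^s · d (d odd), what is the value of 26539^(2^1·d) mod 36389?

1

n − 1 = 36388 = 2^2 · 9097, so s = 2 and d = 9097.
x_0 = 26539^9097 mod 36389 = 1.
x_1 = 1^2 mod 36389 = 1.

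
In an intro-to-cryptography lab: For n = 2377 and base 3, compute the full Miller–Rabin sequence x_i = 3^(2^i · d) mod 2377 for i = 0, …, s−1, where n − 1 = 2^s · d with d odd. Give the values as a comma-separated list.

1134, 2376, 1

n − 1 = 2376 = 2^3 · 297, so s = 3 and d = 297.
x_0 = 3^297 mod 2377 = 1134.
x_1 = 1134^2 mod 2377 = 2376.
x_2 = 2376^2 mod 2377 = 1.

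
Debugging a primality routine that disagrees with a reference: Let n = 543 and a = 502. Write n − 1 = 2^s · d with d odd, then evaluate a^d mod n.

403

n − 1 = 542 = 2^1 · 271, so s = 1 and d = 271.
Repeated squaring mod 543: 502^1 ≡ 502, 502^2 ≡ 52, 502^4 ≡ 532, 502^8 ≡ 121, 502^16 ≡ 523, 502^32 ≡ 400, 502^64 ≡ 358, 502^128 ≡ 16, 502^256 ≡ 256.
271 = 256 + 8 + 4 + 2 + 1, so 502^271 ≡ 256·121·532·52·502 ≡ 403 (mod 543).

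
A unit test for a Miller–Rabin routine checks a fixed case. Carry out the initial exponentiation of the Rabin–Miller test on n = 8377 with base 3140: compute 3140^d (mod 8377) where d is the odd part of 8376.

n − 1 = 8376 = 2^3 · 1047, so s = 3 and d = 1047.
By repeated squaring, 3140^1047 ≡ 3553 (mod 8377).

3553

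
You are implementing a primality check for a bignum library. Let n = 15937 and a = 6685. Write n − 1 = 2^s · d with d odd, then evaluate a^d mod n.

n − 1 = 15936 = 2^6 · 249, so s = 6 and d = 249.
6685^249 mod 15937 = 11643.

11643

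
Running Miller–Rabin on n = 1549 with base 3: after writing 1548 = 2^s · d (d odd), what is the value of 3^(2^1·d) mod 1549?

1

n − 1 = 1548 = 2^2 · 387, so s = 2 and d = 387.
x_0 = 3^387 mod 1549 = 1548.
x_1 = 1548^2 mod 1549 = 1.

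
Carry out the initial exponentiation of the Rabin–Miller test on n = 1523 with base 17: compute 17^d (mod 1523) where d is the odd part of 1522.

1522

n − 1 = 1522 = 2^1 · 761, so s = 1 and d = 761.
17^761 mod 1523 = 1522.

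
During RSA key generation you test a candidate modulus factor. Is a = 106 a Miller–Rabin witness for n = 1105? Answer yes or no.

n − 1 = 1104 = 2^4 · 69, so s = 4 and d = 69.
By repeated squaring, 106^69 ≡ 616 (mod 1105).
x_0 = 106^69 mod 1105 = 616.
x_0 is neither 1 nor 1104, so continue squaring.
x_1 = 616^2 mod 1105 = 441.
x_2 = 441^2 mod 1105 = 1.
x_2 = 1 but x_1 ≠ ±1, a nontrivial square root of 1 — 106 is a witness and 1105 is composite.

yes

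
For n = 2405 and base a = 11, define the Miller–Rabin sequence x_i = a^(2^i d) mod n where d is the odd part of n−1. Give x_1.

121

n − 1 = 2404 = 2^2 · 601, so s = 2 and d = 601.
Repeated squaring mod 2405: 11^1 ≡ 11, 11^2 ≡ 121, 11^4 ≡ 211, 11^8 ≡ 1231, 11^16 ≡ 211, 11^32 ≡ 1231, 11^64 ≡ 211, 11^128 ≡ 1231, 11^256 ≡ 211, 11^512 ≡ 1231.
601 = 512 + 64 + 16 + 8 + 1, so 11^601 ≡ 1231·211·211·1231·11 ≡ 11 (mod 2405).
x_0 = 11.
x_1 = 11^2 mod 2405 = 121.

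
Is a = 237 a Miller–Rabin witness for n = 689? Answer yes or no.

n − 1 = 688 = 2^4 · 43, so s = 4 and d = 43.
Repeated squaring mod 689: 237^1 ≡ 237, 237^2 ≡ 360, 237^4 ≡ 68, 237^8 ≡ 490, 237^16 ≡ 328, 237^32 ≡ 100.
43 = 32 + 8 + 2 + 1, so 237^43 ≡ 100·490·360·237 ≡ 250 (mod 689).
x_0 = 237^43 mod 689 = 250.
x_0 is neither 1 nor 688, so continue squaring.
x_1 = 250^2 mod 689 = 490.
x_2 = 490^2 mod 689 = 328.
x_3 = 328^2 mod 689 = 100.
Reached i = s−1 = 3 without hitting −1: 237 is a Miller–Rabin witness and 689 is composite.

yes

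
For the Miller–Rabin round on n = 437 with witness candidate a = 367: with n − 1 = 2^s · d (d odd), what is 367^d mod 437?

n − 1 = 436 = 2^2 · 109, so s = 2 and d = 109.
367^109 mod 437 = 367.

367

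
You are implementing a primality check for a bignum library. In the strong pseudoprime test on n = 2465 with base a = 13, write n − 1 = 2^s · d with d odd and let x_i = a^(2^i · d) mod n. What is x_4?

n − 1 = 2464 = 2^5 · 77, so s = 5 and d = 77.
x_0 = 13^77 mod 2465 = 608.
x_1 = 608^2 mod 2465 = 2379.
x_2 = 2379^2 mod 2465 = 1.
x_3 = 1^2 mod 2465 = 1.
x_4 = 1^2 mod 2465 = 1.

1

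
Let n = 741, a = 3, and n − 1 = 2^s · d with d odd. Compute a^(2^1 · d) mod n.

n − 1 = 740 = 2^2 · 185, so s = 2 and d = 185.
x_0 = 3^185 mod 741 = 243.
x_1 = 243^2 mod 741 = 510.

510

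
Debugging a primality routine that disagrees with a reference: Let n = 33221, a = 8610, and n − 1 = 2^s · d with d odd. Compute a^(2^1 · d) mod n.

6459

n − 1 = 33220 = 2^2 · 8305, so s = 2 and d = 8305.
x_0 = 8610^8305 mod 33221 = 7431.
x_1 = 7431^2 mod 33221 = 6459.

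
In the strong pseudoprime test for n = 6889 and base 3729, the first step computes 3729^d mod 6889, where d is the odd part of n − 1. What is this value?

5977

n − 1 = 6888 = 2^3 · 861, so s = 3 and d = 861.
By repeated squaring, 3729^861 ≡ 5977 (mod 6889).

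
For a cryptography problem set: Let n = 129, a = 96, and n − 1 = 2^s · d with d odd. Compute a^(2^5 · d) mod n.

n − 1 = 128 = 2^7 · 1, so s = 7 and d = 1.
x_0 = 96^1 mod 129 = 96.
x_1 = 96^2 mod 129 = 57.
x_2 = 57^2 mod 129 = 24.
x_3 = 24^2 mod 129 = 60.
x_4 = 60^2 mod 129 = 117.
x_5 = 117^2 mod 129 = 15.

15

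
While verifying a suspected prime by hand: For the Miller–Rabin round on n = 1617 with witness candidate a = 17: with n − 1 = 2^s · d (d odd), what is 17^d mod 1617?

1370

n − 1 = 1616 = 2^4 · 101, so s = 4 and d = 101.
By repeated squaring, 17^101 ≡ 1370 (mod 1617).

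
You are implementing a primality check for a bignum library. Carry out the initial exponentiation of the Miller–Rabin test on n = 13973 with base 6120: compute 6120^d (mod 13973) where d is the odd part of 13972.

5113

n − 1 = 13972 = 2^2 · 3493, so s = 2 and d = 3493.
6120^3493 mod 13973 = 5113.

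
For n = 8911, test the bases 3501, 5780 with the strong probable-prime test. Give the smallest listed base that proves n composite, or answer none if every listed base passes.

n − 1 = 8910 = 2^1 · 4455, so s = 1 and d = 4455.
Base 3501: x_0 = 3501^4455 mod 8911 = 1. x_0 = 1, so 3501 is not a witness.
Base 5780: x_0 = 5780^4455 mod 8911 = 2813. x_0 ∉ {1, 8910} and s = 1, so 5780 is a Miller–Rabin witness and 8911 is composite.
The smallest witness among the given bases is 5780.

5780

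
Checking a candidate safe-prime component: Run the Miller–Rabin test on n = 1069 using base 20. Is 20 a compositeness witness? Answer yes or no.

no

n − 1 = 1068 = 2^2 · 267, so s = 2 and d = 267.
x_0 = 20^267 mod 1069 = 1068.
x_0 = 1068 ≡ −1, so 20 is not a witness.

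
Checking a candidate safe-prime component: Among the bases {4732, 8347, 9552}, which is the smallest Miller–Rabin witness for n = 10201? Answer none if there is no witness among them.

n − 1 = 10200 = 2^3 · 1275, so s = 3 and d = 1275.
Base 4732: x_0 = 4732^1275 mod 10201 = 515. x_0 is neither 1 nor 10200, so continue squaring. x_1 = 515^2 mod 10201 = 10200. x_1 ≡ −1, so 4732 is not a witness.
Base 8347: x_0 = 8347^1275 mod 10201 = 10200. x_0 = 10200 ≡ −1, so 8347 is not a witness.
Base 9552: x_0 = 9552^1275 mod 10201 = 1. x_0 = 1, so 9552 is not a witness.
No listed base is a witness for 10201.

none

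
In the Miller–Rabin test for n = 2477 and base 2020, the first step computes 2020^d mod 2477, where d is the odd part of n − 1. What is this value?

n − 1 = 2476 = 2^2 · 619, so s = 2 and d = 619.
Repeated squaring mod 2477: 2020^1 ≡ 2020, 2020^2 ≡ 781, 2020^4 ≡ 619, 2020^8 ≡ 1703, 2020^16 ≡ 2119, 2020^32 ≡ 1837, 2020^64 ≡ 895, 2020^128 ≡ 954, 2020^256 ≡ 1057, 2020^512 ≡ 122.
619 = 512 + 64 + 32 + 8 + 2 + 1, so 2020^619 ≡ 122·895·1837·1703·781·2020 ≡ 1 (mod 2477).

1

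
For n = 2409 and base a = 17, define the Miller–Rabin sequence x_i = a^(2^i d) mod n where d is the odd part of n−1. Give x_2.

n − 1 = 2408 = 2^3 · 301, so s = 3 and d = 301.
Repeated squaring mod 2409: 17^1 ≡ 17, 17^2 ≡ 289, 17^4 ≡ 1615, 17^8 ≡ 1687, 17^16 ≡ 940, 17^32 ≡ 1906, 17^64 ≡ 64, 17^128 ≡ 1687, 17^256 ≡ 940.
301 = 256 + 32 + 8 + 4 + 1, so 17^301 ≡ 940·1906·1687·1615·17 ≡ 1370 (mod 2409).
x_0 = 1370.
x_1 = 1370^2 mod 2409 = 289.
x_2 = 289^2 mod 2409 = 1615.

1615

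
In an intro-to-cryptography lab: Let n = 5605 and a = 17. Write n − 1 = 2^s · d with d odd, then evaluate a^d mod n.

2857

n − 1 = 5604 = 2^2 · 1401, so s = 2 and d = 1401.
17^1401 mod 5605 = 2857.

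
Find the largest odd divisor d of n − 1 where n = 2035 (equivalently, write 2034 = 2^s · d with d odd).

Halving: 2034 → 1017; 1017 is odd.
So 2034 = 2^1 · 1017.

1017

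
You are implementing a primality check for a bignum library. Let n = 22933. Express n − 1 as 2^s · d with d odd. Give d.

Halving: 22932 → 11466 → 5733; 5733 is odd.
So 22932 = 2^2 · 5733.

5733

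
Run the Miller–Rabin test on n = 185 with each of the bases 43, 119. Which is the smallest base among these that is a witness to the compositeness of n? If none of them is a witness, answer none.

n − 1 = 184 = 2^3 · 23, so s = 3 and d = 23.
Base 43: x_0 = 43^23 mod 185 = 142. x_0 is neither 1 nor 184, so continue squaring. x_1 = 142^2 mod 185 = 184. x_1 ≡ −1, so 43 is not a witness.
Base 119: x_0 = 119^23 mod 185 = 14. x_0 is neither 1 nor 184, so continue squaring. x_1 = 14^2 mod 185 = 11. x_2 = 11^2 mod 185 = 121. Reached i = s−1 = 2 without hitting −1: 119 is a Miller–Rabin witness and 185 is composite.
The smallest witness among the given bases is 119.

119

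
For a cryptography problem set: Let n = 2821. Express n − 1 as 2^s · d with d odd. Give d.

Halving: 2820 → 1410 → 705; 705 is odd.
So 2820 = 2^2 · 705.

705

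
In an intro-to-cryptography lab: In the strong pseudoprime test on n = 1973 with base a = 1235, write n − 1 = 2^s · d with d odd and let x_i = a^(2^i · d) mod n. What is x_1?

n − 1 = 1972 = 2^2 · 493, so s = 2 and d = 493.
x_0 = 1235^493 mod 1973 = 1714.
x_1 = 1714^2 mod 1973 = 1972.

1972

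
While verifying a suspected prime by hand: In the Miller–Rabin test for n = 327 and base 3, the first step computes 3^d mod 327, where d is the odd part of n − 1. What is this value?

n − 1 = 326 = 2^1 · 163, so s = 1 and d = 163.
Repeated squaring mod 327: 3^1 ≡ 3, 3^2 ≡ 9, 3^4 ≡ 81, 3^8 ≡ 21, 3^16 ≡ 114, 3^32 ≡ 243, 3^64 ≡ 189, 3^128 ≡ 78.
163 = 128 + 32 + 2 + 1, so 3^163 ≡ 78·243·9·3 ≡ 3 (mod 327).

3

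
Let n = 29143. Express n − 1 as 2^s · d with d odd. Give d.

14571

Halving: 29142 → 14571; 14571 is odd.
So 29142 = 2^1 · 14571.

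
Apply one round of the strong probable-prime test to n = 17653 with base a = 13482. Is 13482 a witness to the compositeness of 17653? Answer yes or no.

no

n − 1 = 17652 = 2^2 · 4413, so s = 2 and d = 4413.
By repeated squaring, 13482^4413 ≡ 17652 (mod 17653).
x_0 = 13482^4413 mod 17653 = 17652.
x_0 = 17652 ≡ −1, so 13482 is not a witness.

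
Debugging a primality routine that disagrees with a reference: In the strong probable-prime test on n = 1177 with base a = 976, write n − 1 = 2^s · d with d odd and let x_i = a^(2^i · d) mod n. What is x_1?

n − 1 = 1176 = 2^3 · 147, so s = 3 and d = 147.
Repeated squaring mod 1177: 976^1 ≡ 976, 976^2 ≡ 383, 976^4 ≡ 741, 976^8 ≡ 599, 976^16 ≡ 993, 976^32 ≡ 900, 976^64 ≡ 224, 976^128 ≡ 742.
147 = 128 + 16 + 2 + 1, so 976^147 ≡ 742·993·383·976 ≡ 442 (mod 1177).
x_0 = 442.
x_1 = 442^2 mod 1177 = 1159.

1159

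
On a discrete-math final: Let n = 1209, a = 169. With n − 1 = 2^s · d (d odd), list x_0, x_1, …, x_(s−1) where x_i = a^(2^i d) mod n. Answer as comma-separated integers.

n − 1 = 1208 = 2^3 · 151, so s = 3 and d = 151.
x_0 = 169^151 mod 1209 = 169.
x_1 = 169^2 mod 1209 = 754.
x_2 = 754^2 mod 1209 = 286.

169, 754, 286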